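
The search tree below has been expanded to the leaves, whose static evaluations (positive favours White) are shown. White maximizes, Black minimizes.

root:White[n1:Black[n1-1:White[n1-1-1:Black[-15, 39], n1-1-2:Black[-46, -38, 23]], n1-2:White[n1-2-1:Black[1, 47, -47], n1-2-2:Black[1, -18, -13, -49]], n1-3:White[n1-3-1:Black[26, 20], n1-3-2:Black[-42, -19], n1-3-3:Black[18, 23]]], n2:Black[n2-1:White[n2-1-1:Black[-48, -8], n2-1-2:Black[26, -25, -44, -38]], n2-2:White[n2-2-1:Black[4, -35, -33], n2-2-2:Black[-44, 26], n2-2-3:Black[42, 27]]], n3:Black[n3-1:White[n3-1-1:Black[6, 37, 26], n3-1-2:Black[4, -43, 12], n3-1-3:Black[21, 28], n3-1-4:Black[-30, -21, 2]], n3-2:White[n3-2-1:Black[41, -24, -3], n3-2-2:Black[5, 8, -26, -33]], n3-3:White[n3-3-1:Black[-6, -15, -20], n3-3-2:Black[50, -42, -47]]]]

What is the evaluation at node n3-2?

-24

n3-2-1 (Black): min(41, -24, -3) = -24
n3-2-2 (Black): min(5, 8, -26, -33) = -33
n3-2 (White): max(-24, -33) = -24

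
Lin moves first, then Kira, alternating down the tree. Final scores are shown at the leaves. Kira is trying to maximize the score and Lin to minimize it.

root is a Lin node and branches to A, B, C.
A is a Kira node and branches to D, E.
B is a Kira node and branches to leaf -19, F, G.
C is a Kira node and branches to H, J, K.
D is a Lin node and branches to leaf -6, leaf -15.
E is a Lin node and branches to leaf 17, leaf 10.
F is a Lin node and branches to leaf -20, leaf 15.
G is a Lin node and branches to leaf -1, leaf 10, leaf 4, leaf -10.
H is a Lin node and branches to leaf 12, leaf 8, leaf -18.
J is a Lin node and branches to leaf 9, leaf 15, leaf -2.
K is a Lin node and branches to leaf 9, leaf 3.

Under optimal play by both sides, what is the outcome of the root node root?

D (Lin): min(-6, -15) = -15
E (Lin): min(17, 10) = 10
A (Kira): max(-15, 10) = 10
F (Lin): min(-20, 15) = -20
G (Lin): min(-1, 10, 4, -10) = -10
B (Kira): max(-19, -20, -10) = -10
H (Lin): min(12, 8, -18) = -18
J (Lin): min(9, 15, -2) = -2
K (Lin): min(9, 3) = 3
C (Kira): max(-18, -2, 3) = 3
root (Lin): min(10, -10, 3) = -10

-10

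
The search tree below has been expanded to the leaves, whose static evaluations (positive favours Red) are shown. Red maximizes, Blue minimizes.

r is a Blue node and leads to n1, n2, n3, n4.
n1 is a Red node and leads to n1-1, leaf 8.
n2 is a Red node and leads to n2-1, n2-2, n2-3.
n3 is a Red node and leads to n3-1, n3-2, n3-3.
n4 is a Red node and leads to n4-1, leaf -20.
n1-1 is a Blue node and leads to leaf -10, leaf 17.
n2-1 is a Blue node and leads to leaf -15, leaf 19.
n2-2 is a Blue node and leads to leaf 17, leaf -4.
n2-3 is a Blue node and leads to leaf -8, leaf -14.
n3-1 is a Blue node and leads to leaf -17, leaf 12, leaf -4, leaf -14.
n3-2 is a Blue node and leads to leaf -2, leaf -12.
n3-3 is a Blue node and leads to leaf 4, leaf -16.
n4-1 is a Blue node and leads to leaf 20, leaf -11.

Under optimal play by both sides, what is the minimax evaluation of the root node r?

-12

n1-1 (Blue): min(-10, 17) = -10
n1 (Red): max(-10, 8) = 8
n2-1 (Blue): min(-15, 19) = -15
n2-2 (Blue): min(17, -4) = -4
n2-3 (Blue): min(-8, -14) = -14
n2 (Red): max(-15, -4, -14) = -4
n3-1 (Blue): min(-17, 12, -4, -14) = -17
n3-2 (Blue): min(-2, -12) = -12
n3-3 (Blue): min(4, -16) = -16
n3 (Red): max(-17, -12, -16) = -12
n4-1 (Blue): min(20, -11) = -11
n4 (Red): max(-11, -20) = -11
r (Blue): min(8, -4, -12, -11) = -12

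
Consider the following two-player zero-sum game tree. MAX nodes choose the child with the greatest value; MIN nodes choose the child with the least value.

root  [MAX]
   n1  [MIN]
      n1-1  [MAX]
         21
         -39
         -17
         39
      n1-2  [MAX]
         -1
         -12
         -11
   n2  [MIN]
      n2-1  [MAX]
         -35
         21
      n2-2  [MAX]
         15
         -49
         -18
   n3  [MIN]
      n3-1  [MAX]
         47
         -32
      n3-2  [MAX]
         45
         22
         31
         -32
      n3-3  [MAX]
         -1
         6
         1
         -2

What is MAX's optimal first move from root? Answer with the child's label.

n1-1 (MAX): max(21, -39, -17, 39) = 39
n1-2 (MAX): max(-1, -12, -11) = -1
n1 (MIN): min(39, -1) = -1
n2-1 (MAX): max(-35, 21) = 21
n2-2 (MAX): max(15, -49, -18) = 15
n2 (MIN): min(21, 15) = 15
n3-1 (MAX): max(47, -32) = 47
n3-2 (MAX): max(45, 22, 31, -32) = 45
n3-3 (MAX): max(-1, 6, 1, -2) = 6
n3 (MIN): min(47, 45, 6) = 6
root (MAX): max(-1, 15, 6) = 15
MAX at root wants the highest of {n1=-1, n2=15, n3=6}, so chooses n2.

n2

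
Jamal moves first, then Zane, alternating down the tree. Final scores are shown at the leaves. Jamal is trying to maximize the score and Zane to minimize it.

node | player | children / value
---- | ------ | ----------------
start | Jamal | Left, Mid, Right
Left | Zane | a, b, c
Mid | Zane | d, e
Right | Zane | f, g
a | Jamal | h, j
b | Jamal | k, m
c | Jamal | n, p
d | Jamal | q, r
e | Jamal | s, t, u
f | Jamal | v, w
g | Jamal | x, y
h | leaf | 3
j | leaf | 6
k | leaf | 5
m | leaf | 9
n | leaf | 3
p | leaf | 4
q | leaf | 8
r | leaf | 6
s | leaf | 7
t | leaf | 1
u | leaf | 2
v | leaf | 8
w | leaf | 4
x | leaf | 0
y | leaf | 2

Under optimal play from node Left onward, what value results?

4

a (Jamal): max(3, 6) = 6
b (Jamal): max(5, 9) = 9
c (Jamal): max(3, 4) = 4
Left (Zane): min(6, 9, 4) = 4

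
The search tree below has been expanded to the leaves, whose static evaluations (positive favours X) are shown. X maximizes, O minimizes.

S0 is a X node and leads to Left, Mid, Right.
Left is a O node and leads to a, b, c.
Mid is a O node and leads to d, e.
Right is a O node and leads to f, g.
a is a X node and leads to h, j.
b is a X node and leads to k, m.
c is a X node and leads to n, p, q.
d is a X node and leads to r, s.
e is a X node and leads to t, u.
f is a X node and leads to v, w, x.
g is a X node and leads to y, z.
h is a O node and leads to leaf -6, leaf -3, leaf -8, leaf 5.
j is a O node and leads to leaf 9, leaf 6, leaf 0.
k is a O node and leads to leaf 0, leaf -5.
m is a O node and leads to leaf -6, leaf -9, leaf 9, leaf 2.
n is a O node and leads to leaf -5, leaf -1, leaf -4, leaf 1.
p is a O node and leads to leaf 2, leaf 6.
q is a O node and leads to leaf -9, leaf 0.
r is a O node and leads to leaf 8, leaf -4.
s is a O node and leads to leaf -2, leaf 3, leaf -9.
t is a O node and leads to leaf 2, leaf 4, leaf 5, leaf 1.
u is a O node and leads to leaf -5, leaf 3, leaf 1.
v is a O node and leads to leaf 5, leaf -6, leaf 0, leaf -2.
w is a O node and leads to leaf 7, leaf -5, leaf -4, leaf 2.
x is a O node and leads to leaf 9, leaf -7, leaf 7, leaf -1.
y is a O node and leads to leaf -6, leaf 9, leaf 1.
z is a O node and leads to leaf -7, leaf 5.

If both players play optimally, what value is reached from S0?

h (O): min(-6, -3, -8, 5) = -8
j (O): min(9, 6, 0) = 0
a (X): max(-8, 0) = 0
k (O): min(0, -5) = -5
m (O): min(-6, -9, 9, 2) = -9
b (X): max(-5, -9) = -5
n (O): min(-5, -1, -4, 1) = -5
p (O): min(2, 6) = 2
q (O): min(-9, 0) = -9
c (X): max(-5, 2, -9) = 2
Left (O): min(0, -5, 2) = -5
r (O): min(8, -4) = -4
s (O): min(-2, 3, -9) = -9
d (X): max(-4, -9) = -4
t (O): min(2, 4, 5, 1) = 1
u (O): min(-5, 3, 1) = -5
e (X): max(1, -5) = 1
Mid (O): min(-4, 1) = -4
v (O): min(5, -6, 0, -2) = -6
w (O): min(7, -5, -4, 2) = -5
x (O): min(9, -7, 7, -1) = -7
f (X): max(-6, -5, -7) = -5
y (O): min(-6, 9, 1) = -6
z (O): min(-7, 5) = -7
g (X): max(-6, -7) = -6
Right (O): min(-5, -6) = -6
S0 (X): max(-5, -4, -6) = -4

-4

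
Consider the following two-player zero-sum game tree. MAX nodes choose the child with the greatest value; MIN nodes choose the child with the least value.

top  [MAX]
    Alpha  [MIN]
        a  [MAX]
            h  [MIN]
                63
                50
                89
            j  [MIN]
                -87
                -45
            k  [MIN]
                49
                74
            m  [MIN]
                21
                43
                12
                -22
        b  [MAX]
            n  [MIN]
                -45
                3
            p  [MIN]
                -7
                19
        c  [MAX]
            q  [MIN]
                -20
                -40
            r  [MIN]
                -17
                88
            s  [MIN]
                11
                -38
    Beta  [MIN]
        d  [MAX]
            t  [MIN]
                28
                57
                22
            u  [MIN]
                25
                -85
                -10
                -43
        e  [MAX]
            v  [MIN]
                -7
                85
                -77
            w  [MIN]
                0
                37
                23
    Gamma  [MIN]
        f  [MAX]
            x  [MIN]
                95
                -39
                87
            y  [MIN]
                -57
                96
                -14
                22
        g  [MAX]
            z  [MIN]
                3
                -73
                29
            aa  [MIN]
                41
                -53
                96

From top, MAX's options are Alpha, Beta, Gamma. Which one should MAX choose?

Beta

h (MIN): min(63, 50, 89) = 50
j (MIN): min(-87, -45) = -87
k (MIN): min(49, 74) = 49
m (MIN): min(21, 43, 12, -22) = -22
a (MAX): max(50, -87, 49, -22) = 50
n (MIN): min(-45, 3) = -45
p (MIN): min(-7, 19) = -7
b (MAX): max(-45, -7) = -7
q (MIN): min(-20, -40) = -40
r (MIN): min(-17, 88) = -17
s (MIN): min(11, -38) = -38
c (MAX): max(-40, -17, -38) = -17
Alpha (MIN): min(50, -7, -17) = -17
t (MIN): min(28, 57, 22) = 22
u (MIN): min(25, -85, -10, -43) = -85
d (MAX): max(22, -85) = 22
v (MIN): min(-7, 85, -77) = -77
w (MIN): min(0, 37, 23) = 0
e (MAX): max(-77, 0) = 0
Beta (MIN): min(22, 0) = 0
x (MIN): min(95, -39, 87) = -39
y (MIN): min(-57, 96, -14, 22) = -57
f (MAX): max(-39, -57) = -39
z (MIN): min(3, -73, 29) = -73
aa (MIN): min(41, -53, 96) = -53
g (MAX): max(-73, -53) = -53
Gamma (MIN): min(-39, -53) = -53
top (MAX): max(-17, 0, -53) = 0
MAX at top wants the highest of {Alpha=-17, Beta=0, Gamma=-53}, so chooses Beta.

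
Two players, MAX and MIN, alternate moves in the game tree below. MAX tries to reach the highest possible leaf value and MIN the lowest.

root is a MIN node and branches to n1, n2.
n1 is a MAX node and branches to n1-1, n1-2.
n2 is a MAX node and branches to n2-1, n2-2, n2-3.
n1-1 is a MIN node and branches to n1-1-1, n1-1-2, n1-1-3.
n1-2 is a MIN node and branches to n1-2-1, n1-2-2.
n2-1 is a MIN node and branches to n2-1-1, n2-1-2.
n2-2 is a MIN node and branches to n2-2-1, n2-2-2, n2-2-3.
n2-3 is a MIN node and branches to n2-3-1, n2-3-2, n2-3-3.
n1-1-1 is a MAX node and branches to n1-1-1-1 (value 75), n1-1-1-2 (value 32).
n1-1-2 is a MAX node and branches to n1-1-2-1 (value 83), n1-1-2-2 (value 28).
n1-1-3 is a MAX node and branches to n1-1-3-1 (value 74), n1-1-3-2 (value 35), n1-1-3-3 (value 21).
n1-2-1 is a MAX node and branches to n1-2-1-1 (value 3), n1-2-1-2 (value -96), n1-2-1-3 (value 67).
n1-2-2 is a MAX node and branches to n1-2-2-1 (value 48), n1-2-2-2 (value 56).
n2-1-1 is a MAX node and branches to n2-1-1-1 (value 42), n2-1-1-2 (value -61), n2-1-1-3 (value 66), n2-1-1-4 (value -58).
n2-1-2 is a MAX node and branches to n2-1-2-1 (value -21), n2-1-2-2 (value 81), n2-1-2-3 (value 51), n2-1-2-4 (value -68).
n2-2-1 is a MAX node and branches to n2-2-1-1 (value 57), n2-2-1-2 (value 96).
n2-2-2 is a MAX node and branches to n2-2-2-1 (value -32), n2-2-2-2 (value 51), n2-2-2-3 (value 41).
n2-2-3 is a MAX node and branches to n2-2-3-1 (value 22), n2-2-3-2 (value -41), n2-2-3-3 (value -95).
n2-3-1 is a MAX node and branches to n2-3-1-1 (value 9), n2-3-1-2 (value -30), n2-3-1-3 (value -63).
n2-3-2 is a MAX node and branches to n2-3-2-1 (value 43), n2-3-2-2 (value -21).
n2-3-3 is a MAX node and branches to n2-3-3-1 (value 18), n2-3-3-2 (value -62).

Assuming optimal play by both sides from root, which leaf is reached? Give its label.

n2-1-1-3

n1-1-1 (MAX): max(75, 32) = 75
n1-1-2 (MAX): max(83, 28) = 83
n1-1-3 (MAX): max(74, 35, 21) = 74
n1-1 (MIN): min(75, 83, 74) = 74
n1-2-1 (MAX): max(3, -96, 67) = 67
n1-2-2 (MAX): max(48, 56) = 56
n1-2 (MIN): min(67, 56) = 56
n1 (MAX): max(74, 56) = 74
n2-1-1 (MAX): max(42, -61, 66, -58) = 66
n2-1-2 (MAX): max(-21, 81, 51, -68) = 81
n2-1 (MIN): min(66, 81) = 66
n2-2-1 (MAX): max(57, 96) = 96
n2-2-2 (MAX): max(-32, 51, 41) = 51
n2-2-3 (MAX): max(22, -41, -95) = 22
n2-2 (MIN): min(96, 51, 22) = 22
n2-3-1 (MAX): max(9, -30, -63) = 9
n2-3-2 (MAX): max(43, -21) = 43
n2-3-3 (MAX): max(18, -62) = 18
n2-3 (MIN): min(9, 43, 18) = 9
n2 (MAX): max(66, 22, 9) = 66
root (MIN): min(74, 66) = 66
At root, MIN picks n2 (lowest: 66).
At n2, MAX picks n2-1 (highest: 66).
At n2-1, MIN picks n2-1-1 (lowest: 66).
At n2-1-1, MAX picks n2-1-1-3 (highest: 66).
Terminal value 66.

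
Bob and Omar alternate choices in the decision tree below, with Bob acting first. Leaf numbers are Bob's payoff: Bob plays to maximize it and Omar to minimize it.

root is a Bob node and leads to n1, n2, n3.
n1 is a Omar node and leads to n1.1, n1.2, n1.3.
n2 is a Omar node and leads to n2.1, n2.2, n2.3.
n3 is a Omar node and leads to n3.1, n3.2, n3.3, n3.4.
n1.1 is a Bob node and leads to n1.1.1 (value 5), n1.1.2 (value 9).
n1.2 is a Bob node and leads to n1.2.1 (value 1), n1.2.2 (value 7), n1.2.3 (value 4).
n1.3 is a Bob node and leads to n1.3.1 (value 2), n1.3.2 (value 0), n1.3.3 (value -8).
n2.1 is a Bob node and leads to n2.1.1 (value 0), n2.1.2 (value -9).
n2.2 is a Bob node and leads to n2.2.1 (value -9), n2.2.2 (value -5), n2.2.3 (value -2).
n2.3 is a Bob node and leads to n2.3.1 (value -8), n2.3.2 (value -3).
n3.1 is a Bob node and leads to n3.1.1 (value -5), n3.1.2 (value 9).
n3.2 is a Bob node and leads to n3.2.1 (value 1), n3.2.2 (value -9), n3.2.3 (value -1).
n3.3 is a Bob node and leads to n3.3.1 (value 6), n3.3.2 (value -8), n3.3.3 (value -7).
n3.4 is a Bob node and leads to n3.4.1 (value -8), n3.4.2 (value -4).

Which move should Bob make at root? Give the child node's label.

n1

n1.1 (Bob): max(5, 9) = 9
n1.2 (Bob): max(1, 7, 4) = 7
n1.3 (Bob): max(2, 0, -8) = 2
n1 (Omar): min(9, 7, 2) = 2
n2.1 (Bob): max(0, -9) = 0
n2.2 (Bob): max(-9, -5, -2) = -2
n2.3 (Bob): max(-8, -3) = -3
n2 (Omar): min(0, -2, -3) = -3
n3.1 (Bob): max(-5, 9) = 9
n3.2 (Bob): max(1, -9, -1) = 1
n3.3 (Bob): max(6, -8, -7) = 6
n3.4 (Bob): max(-8, -4) = -4
n3 (Omar): min(9, 1, 6, -4) = -4
root (Bob): max(2, -3, -4) = 2
Bob at root wants the highest of {n1=2, n2=-3, n3=-4}, so chooses n1.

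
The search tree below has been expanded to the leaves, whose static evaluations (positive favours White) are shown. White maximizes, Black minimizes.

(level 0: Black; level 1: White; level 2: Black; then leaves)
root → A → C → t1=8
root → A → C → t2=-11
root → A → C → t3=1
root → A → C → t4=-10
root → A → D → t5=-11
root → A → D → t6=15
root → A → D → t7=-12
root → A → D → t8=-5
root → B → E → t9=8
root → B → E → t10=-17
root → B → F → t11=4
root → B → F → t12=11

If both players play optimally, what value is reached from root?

-11

C (Black): min(8, -11, 1, -10) = -11
D (Black): min(-11, 15, -12, -5) = -12
A (White): max(-11, -12) = -11
E (Black): min(8, -17) = -17
F (Black): min(4, 11) = 4
B (White): max(-17, 4) = 4
root (Black): min(-11, 4) = -11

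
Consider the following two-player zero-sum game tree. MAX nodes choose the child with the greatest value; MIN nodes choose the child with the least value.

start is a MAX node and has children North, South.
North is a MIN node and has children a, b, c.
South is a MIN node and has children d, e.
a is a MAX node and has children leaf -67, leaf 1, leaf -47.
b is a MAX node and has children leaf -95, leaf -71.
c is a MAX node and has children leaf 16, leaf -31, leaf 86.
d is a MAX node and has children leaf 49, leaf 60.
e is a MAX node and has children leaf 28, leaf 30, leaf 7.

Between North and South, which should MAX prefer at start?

a (MAX): max(-67, 1, -47) = 1
b (MAX): max(-95, -71) = -71
c (MAX): max(16, -31, 86) = 86
North (MIN): min(1, -71, 86) = -71
d (MAX): max(49, 60) = 60
e (MAX): max(28, 30, 7) = 30
South (MIN): min(60, 30) = 30
MAX prefers the higher value; North=-71, South=30. South is better since 30 > -71.

South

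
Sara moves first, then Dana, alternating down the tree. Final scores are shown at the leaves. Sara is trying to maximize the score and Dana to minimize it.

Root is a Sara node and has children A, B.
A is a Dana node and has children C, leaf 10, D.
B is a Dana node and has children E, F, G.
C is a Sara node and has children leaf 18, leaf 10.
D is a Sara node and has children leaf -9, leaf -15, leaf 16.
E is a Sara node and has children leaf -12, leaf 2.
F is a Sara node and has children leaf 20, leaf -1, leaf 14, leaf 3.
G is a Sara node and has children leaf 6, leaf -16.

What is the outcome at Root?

10

C (Sara): max(18, 10) = 18
D (Sara): max(-9, -15, 16) = 16
A (Dana): min(18, 10, 16) = 10
E (Sara): max(-12, 2) = 2
F (Sara): max(20, -1, 14, 3) = 20
G (Sara): max(6, -16) = 6
B (Dana): min(2, 20, 6) = 2
Root (Sara): max(10, 2) = 10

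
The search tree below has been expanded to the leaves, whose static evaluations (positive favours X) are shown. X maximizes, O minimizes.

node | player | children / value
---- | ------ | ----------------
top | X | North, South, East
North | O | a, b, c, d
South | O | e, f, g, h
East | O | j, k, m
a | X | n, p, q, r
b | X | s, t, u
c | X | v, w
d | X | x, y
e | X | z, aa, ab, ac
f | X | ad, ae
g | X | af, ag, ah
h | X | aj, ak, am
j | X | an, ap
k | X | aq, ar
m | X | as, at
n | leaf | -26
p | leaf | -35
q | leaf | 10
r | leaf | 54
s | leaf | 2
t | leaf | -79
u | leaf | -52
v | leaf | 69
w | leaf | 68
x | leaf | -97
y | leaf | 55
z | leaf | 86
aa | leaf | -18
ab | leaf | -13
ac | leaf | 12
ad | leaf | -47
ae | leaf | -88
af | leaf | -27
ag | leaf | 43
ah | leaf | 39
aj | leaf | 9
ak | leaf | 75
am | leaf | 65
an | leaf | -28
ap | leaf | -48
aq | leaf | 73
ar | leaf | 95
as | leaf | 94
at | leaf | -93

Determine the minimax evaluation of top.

2

a (X): max(-26, -35, 10, 54) = 54
b (X): max(2, -79, -52) = 2
c (X): max(69, 68) = 69
d (X): max(-97, 55) = 55
North (O): min(54, 2, 69, 55) = 2
e (X): max(86, -18, -13, 12) = 86
f (X): max(-47, -88) = -47
g (X): max(-27, 43, 39) = 43
h (X): max(9, 75, 65) = 75
South (O): min(86, -47, 43, 75) = -47
j (X): max(-28, -48) = -28
k (X): max(73, 95) = 95
m (X): max(94, -93) = 94
East (O): min(-28, 95, 94) = -28
top (X): max(2, -47, -28) = 2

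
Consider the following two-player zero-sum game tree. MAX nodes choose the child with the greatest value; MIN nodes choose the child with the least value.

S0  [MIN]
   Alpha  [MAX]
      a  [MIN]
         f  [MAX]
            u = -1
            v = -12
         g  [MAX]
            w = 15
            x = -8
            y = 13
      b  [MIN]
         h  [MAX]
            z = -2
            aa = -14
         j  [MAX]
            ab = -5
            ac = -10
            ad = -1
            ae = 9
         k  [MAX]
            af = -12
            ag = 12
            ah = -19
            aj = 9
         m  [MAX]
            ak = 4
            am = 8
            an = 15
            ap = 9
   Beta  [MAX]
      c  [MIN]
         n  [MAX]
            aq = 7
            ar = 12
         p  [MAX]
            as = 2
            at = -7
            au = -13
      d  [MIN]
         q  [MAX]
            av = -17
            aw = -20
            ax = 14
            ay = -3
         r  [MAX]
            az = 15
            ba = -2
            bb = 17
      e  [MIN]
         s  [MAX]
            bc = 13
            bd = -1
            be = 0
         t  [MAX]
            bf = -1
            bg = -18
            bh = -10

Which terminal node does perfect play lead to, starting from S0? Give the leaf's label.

u

f (MAX): max(-1, -12) = -1
g (MAX): max(15, -8, 13) = 15
a (MIN): min(-1, 15) = -1
h (MAX): max(-2, -14) = -2
j (MAX): max(-5, -10, -1, 9) = 9
k (MAX): max(-12, 12, -19, 9) = 12
m (MAX): max(4, 8, 15, 9) = 15
b (MIN): min(-2, 9, 12, 15) = -2
Alpha (MAX): max(-1, -2) = -1
n (MAX): max(7, 12) = 12
p (MAX): max(2, -7, -13) = 2
c (MIN): min(12, 2) = 2
q (MAX): max(-17, -20, 14, -3) = 14
r (MAX): max(15, -2, 17) = 17
d (MIN): min(14, 17) = 14
s (MAX): max(13, -1, 0) = 13
t (MAX): max(-1, -18, -10) = -1
e (MIN): min(13, -1) = -1
Beta (MAX): max(2, 14, -1) = 14
S0 (MIN): min(-1, 14) = -1
At S0, MIN picks Alpha (lowest: -1).
At Alpha, MAX picks a (highest: -1).
At a, MIN picks f (lowest: -1).
At f, MAX picks u (highest: -1).
Terminal value -1.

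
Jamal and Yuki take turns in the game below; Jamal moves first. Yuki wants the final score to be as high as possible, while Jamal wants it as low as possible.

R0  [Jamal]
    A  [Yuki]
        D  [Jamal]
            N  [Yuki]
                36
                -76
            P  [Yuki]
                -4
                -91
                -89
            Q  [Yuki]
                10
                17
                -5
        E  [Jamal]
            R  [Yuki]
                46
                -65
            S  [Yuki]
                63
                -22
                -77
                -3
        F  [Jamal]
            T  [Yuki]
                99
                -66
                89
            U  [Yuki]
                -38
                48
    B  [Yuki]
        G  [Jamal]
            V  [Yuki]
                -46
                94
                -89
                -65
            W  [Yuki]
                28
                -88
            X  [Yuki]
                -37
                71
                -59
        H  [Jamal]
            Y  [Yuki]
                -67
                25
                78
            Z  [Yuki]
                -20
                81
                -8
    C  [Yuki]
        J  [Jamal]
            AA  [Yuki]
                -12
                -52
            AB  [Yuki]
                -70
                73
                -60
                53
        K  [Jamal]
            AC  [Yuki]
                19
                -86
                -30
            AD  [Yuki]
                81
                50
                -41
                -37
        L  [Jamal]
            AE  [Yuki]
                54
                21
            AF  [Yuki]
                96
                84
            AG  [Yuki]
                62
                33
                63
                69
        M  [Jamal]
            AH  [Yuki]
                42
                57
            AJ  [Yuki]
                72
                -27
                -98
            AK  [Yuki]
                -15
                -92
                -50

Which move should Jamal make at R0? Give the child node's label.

N (Yuki): max(36, -76) = 36
P (Yuki): max(-4, -91, -89) = -4
Q (Yuki): max(10, 17, -5) = 17
D (Jamal): min(36, -4, 17) = -4
R (Yuki): max(46, -65) = 46
S (Yuki): max(63, -22, -77, -3) = 63
E (Jamal): min(46, 63) = 46
T (Yuki): max(99, -66, 89) = 99
U (Yuki): max(-38, 48) = 48
F (Jamal): min(99, 48) = 48
A (Yuki): max(-4, 46, 48) = 48
V (Yuki): max(-46, 94, -89, -65) = 94
W (Yuki): max(28, -88) = 28
X (Yuki): max(-37, 71, -59) = 71
G (Jamal): min(94, 28, 71) = 28
Y (Yuki): max(-67, 25, 78) = 78
Z (Yuki): max(-20, 81, -8) = 81
H (Jamal): min(78, 81) = 78
B (Yuki): max(28, 78) = 78
AA (Yuki): max(-12, -52) = -12
AB (Yuki): max(-70, 73, -60, 53) = 73
J (Jamal): min(-12, 73) = -12
AC (Yuki): max(19, -86, -30) = 19
AD (Yuki): max(81, 50, -41, -37) = 81
K (Jamal): min(19, 81) = 19
AE (Yuki): max(54, 21) = 54
AF (Yuki): max(96, 84) = 96
AG (Yuki): max(62, 33, 63, 69) = 69
L (Jamal): min(54, 96, 69) = 54
AH (Yuki): max(42, 57) = 57
AJ (Yuki): max(72, -27, -98) = 72
AK (Yuki): max(-15, -92, -50) = -15
M (Jamal): min(57, 72, -15) = -15
C (Yuki): max(-12, 19, 54, -15) = 54
R0 (Jamal): min(48, 78, 54) = 48
Jamal at R0 wants the lowest of {A=48, B=78, C=54}, so chooses A.

A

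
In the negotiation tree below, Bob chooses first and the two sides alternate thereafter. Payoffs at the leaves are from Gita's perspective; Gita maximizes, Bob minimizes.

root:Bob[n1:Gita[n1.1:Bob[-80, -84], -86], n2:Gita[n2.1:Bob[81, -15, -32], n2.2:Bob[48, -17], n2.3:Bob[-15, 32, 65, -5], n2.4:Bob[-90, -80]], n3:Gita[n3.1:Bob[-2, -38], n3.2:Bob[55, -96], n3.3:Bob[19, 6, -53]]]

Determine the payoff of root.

n1.1 (Bob): min(-80, -84) = -84
n1 (Gita): max(-84, -86) = -84
n2.1 (Bob): min(81, -15, -32) = -32
n2.2 (Bob): min(48, -17) = -17
n2.3 (Bob): min(-15, 32, 65, -5) = -15
n2.4 (Bob): min(-90, -80) = -90
n2 (Gita): max(-32, -17, -15, -90) = -15
n3.1 (Bob): min(-2, -38) = -38
n3.2 (Bob): min(55, -96) = -96
n3.3 (Bob): min(19, 6, -53) = -53
n3 (Gita): max(-38, -96, -53) = -38
root (Bob): min(-84, -15, -38) = -84

-84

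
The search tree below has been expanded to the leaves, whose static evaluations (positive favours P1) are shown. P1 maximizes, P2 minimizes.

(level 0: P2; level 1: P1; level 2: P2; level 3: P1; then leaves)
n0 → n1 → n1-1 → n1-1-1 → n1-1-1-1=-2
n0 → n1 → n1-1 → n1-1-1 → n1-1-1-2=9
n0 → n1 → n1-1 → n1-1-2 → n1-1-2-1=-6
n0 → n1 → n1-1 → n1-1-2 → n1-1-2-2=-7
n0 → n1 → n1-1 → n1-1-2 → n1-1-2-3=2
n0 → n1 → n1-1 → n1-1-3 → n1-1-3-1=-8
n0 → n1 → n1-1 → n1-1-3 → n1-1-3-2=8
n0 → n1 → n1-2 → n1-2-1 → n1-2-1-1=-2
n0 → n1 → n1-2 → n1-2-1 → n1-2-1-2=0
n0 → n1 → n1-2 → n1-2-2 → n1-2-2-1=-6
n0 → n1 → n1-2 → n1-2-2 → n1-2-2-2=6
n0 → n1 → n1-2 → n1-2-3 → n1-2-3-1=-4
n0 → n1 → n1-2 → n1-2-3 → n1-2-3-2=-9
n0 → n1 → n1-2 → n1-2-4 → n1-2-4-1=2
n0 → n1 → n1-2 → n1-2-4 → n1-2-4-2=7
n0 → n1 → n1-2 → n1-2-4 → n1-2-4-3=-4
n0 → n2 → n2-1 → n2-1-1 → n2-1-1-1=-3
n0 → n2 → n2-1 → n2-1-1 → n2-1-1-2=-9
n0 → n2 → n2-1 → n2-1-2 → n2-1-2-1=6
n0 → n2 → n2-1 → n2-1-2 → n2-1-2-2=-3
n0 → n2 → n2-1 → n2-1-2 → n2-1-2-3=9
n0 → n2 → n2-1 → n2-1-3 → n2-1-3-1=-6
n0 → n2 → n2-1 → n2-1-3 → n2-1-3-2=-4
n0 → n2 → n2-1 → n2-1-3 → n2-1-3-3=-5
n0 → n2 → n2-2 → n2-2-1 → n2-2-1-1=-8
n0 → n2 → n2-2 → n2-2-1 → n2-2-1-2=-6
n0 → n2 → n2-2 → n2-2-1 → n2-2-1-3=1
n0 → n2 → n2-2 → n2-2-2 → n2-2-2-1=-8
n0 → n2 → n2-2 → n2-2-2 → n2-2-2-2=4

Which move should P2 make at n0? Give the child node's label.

n2

n1-1-1 (P1): max(-2, 9) = 9
n1-1-2 (P1): max(-6, -7, 2) = 2
n1-1-3 (P1): max(-8, 8) = 8
n1-1 (P2): min(9, 2, 8) = 2
n1-2-1 (P1): max(-2, 0) = 0
n1-2-2 (P1): max(-6, 6) = 6
n1-2-3 (P1): max(-4, -9) = -4
n1-2-4 (P1): max(2, 7, -4) = 7
n1-2 (P2): min(0, 6, -4, 7) = -4
n1 (P1): max(2, -4) = 2
n2-1-1 (P1): max(-3, -9) = -3
n2-1-2 (P1): max(6, -3, 9) = 9
n2-1-3 (P1): max(-6, -4, -5) = -4
n2-1 (P2): min(-3, 9, -4) = -4
n2-2-1 (P1): max(-8, -6, 1) = 1
n2-2-2 (P1): max(-8, 4) = 4
n2-2 (P2): min(1, 4) = 1
n2 (P1): max(-4, 1) = 1
n0 (P2): min(2, 1) = 1
P2 at n0 wants the lowest of {n1=2, n2=1}, so chooses n2.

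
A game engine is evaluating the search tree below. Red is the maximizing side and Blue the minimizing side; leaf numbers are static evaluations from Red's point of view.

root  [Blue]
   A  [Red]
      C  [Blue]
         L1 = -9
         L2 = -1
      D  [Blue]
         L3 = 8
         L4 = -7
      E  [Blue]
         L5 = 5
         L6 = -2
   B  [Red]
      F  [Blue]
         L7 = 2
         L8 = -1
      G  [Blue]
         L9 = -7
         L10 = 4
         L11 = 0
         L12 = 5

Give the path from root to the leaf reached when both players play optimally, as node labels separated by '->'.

C (Blue): min(-9, -1) = -9
D (Blue): min(8, -7) = -7
E (Blue): min(5, -2) = -2
A (Red): max(-9, -7, -2) = -2
F (Blue): min(2, -1) = -1
G (Blue): min(-7, 4, 0, 5) = -7
B (Red): max(-1, -7) = -1
root (Blue): min(-2, -1) = -2
At root, Blue picks A (lowest: -2).
At A, Red picks E (highest: -2).
At E, Blue picks L6 (lowest: -2).
Terminal value -2.

root -> A -> E -> L6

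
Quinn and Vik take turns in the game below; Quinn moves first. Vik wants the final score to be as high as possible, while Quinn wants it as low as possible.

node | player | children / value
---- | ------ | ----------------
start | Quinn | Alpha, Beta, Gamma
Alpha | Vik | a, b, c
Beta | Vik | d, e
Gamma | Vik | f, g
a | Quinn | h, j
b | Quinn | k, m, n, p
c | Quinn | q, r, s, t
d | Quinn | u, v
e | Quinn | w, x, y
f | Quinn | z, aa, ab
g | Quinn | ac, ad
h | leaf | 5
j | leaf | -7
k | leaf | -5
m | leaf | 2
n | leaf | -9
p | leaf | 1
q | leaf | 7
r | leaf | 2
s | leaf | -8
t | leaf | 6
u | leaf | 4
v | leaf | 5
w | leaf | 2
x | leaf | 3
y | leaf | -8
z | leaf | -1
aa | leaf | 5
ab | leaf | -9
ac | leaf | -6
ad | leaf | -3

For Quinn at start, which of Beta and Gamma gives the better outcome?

d (Quinn): min(4, 5) = 4
e (Quinn): min(2, 3, -8) = -8
Beta (Vik): max(4, -8) = 4
f (Quinn): min(-1, 5, -9) = -9
g (Quinn): min(-6, -3) = -6
Gamma (Vik): max(-9, -6) = -6
Quinn prefers the lower value; Beta=4, Gamma=-6. Gamma is better since -6 < 4.

Gamma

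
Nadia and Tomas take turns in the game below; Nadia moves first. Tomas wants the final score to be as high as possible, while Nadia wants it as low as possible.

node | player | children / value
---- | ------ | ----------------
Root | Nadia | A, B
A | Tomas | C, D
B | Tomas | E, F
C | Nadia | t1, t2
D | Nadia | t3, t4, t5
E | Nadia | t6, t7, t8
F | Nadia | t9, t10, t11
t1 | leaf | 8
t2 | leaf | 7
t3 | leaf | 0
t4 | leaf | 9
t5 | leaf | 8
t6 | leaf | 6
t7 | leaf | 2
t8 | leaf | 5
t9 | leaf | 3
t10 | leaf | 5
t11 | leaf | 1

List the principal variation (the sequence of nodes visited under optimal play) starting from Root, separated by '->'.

Root -> B -> E -> t7

C (Nadia): min(8, 7) = 7
D (Nadia): min(0, 9, 8) = 0
A (Tomas): max(7, 0) = 7
E (Nadia): min(6, 2, 5) = 2
F (Nadia): min(3, 5, 1) = 1
B (Tomas): max(2, 1) = 2
Root (Nadia): min(7, 2) = 2
At Root, Nadia picks B (lowest: 2).
At B, Tomas picks E (highest: 2).
At E, Nadia picks t7 (lowest: 2).
Terminal value 2.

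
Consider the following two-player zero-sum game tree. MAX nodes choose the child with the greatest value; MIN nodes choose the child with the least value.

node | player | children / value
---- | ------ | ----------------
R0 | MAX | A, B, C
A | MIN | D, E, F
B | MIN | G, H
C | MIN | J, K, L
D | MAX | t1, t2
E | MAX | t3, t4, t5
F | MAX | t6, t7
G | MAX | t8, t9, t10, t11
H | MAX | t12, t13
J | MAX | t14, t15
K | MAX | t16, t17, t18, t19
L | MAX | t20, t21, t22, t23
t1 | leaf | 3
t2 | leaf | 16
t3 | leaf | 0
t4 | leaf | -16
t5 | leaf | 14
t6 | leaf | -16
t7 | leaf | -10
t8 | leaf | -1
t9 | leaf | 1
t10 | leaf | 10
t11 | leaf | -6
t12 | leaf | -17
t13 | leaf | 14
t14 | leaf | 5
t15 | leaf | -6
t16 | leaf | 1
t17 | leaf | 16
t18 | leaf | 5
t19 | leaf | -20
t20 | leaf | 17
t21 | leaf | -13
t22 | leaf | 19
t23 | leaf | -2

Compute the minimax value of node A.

-10

D (MAX): max(3, 16) = 16
E (MAX): max(0, -16, 14) = 14
F (MAX): max(-16, -10) = -10
A (MIN): min(16, 14, -10) = -10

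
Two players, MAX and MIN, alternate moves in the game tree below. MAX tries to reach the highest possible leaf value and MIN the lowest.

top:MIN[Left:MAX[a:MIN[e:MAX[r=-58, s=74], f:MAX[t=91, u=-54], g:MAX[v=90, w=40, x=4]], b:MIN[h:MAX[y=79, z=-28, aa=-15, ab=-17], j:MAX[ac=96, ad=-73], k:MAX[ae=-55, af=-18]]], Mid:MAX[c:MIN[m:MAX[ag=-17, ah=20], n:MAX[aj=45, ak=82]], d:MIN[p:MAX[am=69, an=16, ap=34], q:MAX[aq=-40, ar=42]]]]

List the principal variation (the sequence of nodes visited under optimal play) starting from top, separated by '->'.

top -> Mid -> d -> q -> ar

e (MAX): max(-58, 74) = 74
f (MAX): max(91, -54) = 91
g (MAX): max(90, 40, 4) = 90
a (MIN): min(74, 91, 90) = 74
h (MAX): max(79, -28, -15, -17) = 79
j (MAX): max(96, -73) = 96
k (MAX): max(-55, -18) = -18
b (MIN): min(79, 96, -18) = -18
Left (MAX): max(74, -18) = 74
m (MAX): max(-17, 20) = 20
n (MAX): max(45, 82) = 82
c (MIN): min(20, 82) = 20
p (MAX): max(69, 16, 34) = 69
q (MAX): max(-40, 42) = 42
d (MIN): min(69, 42) = 42
Mid (MAX): max(20, 42) = 42
top (MIN): min(74, 42) = 42
At top, MIN picks Mid (lowest: 42).
At Mid, MAX picks d (highest: 42).
At d, MIN picks q (lowest: 42).
At q, MAX picks ar (highest: 42).
Terminal value 42.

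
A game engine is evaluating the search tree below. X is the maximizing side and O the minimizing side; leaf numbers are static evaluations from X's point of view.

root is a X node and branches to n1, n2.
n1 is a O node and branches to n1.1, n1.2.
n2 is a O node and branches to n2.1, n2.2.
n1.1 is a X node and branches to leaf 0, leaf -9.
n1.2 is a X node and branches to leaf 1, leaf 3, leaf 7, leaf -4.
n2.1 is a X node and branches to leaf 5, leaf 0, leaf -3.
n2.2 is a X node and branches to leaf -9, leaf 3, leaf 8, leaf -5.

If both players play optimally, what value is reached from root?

5

n1.1 (X): max(0, -9) = 0
n1.2 (X): max(1, 3, 7, -4) = 7
n1 (O): min(0, 7) = 0
n2.1 (X): max(5, 0, -3) = 5
n2.2 (X): max(-9, 3, 8, -5) = 8
n2 (O): min(5, 8) = 5
root (X): max(0, 5) = 5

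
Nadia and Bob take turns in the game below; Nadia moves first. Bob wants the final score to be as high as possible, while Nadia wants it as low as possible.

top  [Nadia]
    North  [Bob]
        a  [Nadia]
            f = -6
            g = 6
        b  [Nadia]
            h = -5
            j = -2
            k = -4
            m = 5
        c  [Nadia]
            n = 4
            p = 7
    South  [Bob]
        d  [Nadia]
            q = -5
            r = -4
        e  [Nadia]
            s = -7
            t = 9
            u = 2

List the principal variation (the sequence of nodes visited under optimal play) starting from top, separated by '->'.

top -> South -> d -> q

a (Nadia): min(-6, 6) = -6
b (Nadia): min(-5, -2, -4, 5) = -5
c (Nadia): min(4, 7) = 4
North (Bob): max(-6, -5, 4) = 4
d (Nadia): min(-5, -4) = -5
e (Nadia): min(-7, 9, 2) = -7
South (Bob): max(-5, -7) = -5
top (Nadia): min(4, -5) = -5
At top, Nadia picks South (lowest: -5).
At South, Bob picks d (highest: -5).
At d, Nadia picks q (lowest: -5).
Terminal value -5.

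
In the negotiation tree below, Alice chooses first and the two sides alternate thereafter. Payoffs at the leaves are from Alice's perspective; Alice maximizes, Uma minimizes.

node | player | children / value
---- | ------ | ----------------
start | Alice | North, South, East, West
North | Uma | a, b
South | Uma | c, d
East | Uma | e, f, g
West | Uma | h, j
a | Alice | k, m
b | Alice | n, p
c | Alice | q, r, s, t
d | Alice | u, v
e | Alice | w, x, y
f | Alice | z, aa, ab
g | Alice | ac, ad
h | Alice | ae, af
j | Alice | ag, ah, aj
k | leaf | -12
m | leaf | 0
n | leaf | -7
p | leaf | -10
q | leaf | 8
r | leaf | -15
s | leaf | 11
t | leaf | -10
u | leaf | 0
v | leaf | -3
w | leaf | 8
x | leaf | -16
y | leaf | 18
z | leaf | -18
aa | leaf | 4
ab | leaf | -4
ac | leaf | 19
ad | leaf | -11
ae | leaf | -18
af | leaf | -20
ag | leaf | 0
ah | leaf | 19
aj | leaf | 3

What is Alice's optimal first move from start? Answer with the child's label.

a (Alice): max(-12, 0) = 0
b (Alice): max(-7, -10) = -7
North (Uma): min(0, -7) = -7
c (Alice): max(8, -15, 11, -10) = 11
d (Alice): max(0, -3) = 0
South (Uma): min(11, 0) = 0
e (Alice): max(8, -16, 18) = 18
f (Alice): max(-18, 4, -4) = 4
g (Alice): max(19, -11) = 19
East (Uma): min(18, 4, 19) = 4
h (Alice): max(-18, -20) = -18
j (Alice): max(0, 19, 3) = 19
West (Uma): min(-18, 19) = -18
start (Alice): max(-7, 0, 4, -18) = 4
Alice at start wants the highest of {North=-7, South=0, East=4, West=-18}, so chooses East.

East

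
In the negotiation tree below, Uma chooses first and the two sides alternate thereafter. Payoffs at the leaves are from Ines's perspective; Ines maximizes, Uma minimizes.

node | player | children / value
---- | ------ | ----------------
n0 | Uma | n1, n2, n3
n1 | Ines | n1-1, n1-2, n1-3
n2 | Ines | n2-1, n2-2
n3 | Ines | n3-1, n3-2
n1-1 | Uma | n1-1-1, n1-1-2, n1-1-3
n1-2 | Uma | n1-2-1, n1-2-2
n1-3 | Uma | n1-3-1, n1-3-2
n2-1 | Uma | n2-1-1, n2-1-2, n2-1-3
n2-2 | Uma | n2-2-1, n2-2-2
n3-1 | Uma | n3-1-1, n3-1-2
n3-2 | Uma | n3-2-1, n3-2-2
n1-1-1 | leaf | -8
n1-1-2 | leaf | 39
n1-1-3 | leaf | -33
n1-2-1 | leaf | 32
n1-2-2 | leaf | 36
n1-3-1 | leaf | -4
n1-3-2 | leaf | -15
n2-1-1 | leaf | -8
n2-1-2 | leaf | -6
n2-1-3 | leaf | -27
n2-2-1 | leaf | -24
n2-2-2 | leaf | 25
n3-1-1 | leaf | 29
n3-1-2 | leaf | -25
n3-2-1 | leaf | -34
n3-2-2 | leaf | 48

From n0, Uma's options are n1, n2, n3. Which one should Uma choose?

n1-1 (Uma): min(-8, 39, -33) = -33
n1-2 (Uma): min(32, 36) = 32
n1-3 (Uma): min(-4, -15) = -15
n1 (Ines): max(-33, 32, -15) = 32
n2-1 (Uma): min(-8, -6, -27) = -27
n2-2 (Uma): min(-24, 25) = -24
n2 (Ines): max(-27, -24) = -24
n3-1 (Uma): min(29, -25) = -25
n3-2 (Uma): min(-34, 48) = -34
n3 (Ines): max(-25, -34) = -25
n0 (Uma): min(32, -24, -25) = -25
Uma at n0 wants the lowest of {n1=32, n2=-24, n3=-25}, so chooses n3.

n3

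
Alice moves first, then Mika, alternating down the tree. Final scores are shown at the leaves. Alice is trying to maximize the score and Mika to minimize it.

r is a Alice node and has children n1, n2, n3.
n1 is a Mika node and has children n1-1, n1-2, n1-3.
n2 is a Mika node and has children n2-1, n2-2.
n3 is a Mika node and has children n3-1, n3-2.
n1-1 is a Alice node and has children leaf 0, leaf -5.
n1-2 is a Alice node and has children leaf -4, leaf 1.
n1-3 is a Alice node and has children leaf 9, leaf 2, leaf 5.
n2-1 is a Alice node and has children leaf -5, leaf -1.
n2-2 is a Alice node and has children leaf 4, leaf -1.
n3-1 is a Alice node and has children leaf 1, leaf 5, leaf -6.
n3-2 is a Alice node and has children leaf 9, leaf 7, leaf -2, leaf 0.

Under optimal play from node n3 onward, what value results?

n3-1 (Alice): max(1, 5, -6) = 5
n3-2 (Alice): max(9, 7, -2, 0) = 9
n3 (Mika): min(5, 9) = 5

5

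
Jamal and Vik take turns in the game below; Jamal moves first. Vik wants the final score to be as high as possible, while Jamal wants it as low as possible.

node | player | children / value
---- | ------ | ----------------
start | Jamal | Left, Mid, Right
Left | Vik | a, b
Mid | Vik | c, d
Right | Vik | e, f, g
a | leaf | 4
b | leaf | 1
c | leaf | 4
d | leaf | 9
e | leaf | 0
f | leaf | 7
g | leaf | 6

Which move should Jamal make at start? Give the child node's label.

Left (Vik): max(4, 1) = 4
Mid (Vik): max(4, 9) = 9
Right (Vik): max(0, 7, 6) = 7
start (Jamal): min(4, 9, 7) = 4
Jamal at start wants the lowest of {Left=4, Mid=9, Right=7}, so chooses Left.

Left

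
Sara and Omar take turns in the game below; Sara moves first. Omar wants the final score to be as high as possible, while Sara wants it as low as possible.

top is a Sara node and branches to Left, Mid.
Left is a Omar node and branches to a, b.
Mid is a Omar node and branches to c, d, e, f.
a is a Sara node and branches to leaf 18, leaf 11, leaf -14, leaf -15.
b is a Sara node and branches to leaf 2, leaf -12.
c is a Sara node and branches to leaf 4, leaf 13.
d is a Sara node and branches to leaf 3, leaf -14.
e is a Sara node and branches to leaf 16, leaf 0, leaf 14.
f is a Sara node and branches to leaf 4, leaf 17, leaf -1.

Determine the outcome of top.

-12

a (Sara): min(18, 11, -14, -15) = -15
b (Sara): min(2, -12) = -12
Left (Omar): max(-15, -12) = -12
c (Sara): min(4, 13) = 4
d (Sara): min(3, -14) = -14
e (Sara): min(16, 0, 14) = 0
f (Sara): min(4, 17, -1) = -1
Mid (Omar): max(4, -14, 0, -1) = 4
top (Sara): min(-12, 4) = -12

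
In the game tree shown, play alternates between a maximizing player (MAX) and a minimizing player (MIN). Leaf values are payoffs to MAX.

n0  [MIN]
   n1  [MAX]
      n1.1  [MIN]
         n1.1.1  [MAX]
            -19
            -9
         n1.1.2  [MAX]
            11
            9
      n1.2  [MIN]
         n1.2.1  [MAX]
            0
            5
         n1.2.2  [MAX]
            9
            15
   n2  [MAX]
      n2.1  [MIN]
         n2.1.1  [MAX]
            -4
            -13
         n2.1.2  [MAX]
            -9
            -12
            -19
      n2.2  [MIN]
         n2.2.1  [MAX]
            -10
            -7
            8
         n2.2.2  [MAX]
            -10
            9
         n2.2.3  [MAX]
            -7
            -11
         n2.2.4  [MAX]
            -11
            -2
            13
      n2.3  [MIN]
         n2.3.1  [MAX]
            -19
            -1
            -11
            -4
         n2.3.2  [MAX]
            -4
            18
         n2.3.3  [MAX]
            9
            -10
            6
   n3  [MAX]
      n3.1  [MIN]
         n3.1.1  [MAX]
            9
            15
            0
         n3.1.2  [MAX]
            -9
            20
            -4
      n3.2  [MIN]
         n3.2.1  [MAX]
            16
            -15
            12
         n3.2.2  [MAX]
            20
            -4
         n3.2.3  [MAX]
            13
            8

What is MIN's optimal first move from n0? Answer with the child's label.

n1.1.1 (MAX): max(-19, -9) = -9
n1.1.2 (MAX): max(11, 9) = 11
n1.1 (MIN): min(-9, 11) = -9
n1.2.1 (MAX): max(0, 5) = 5
n1.2.2 (MAX): max(9, 15) = 15
n1.2 (MIN): min(5, 15) = 5
n1 (MAX): max(-9, 5) = 5
n2.1.1 (MAX): max(-4, -13) = -4
n2.1.2 (MAX): max(-9, -12, -19) = -9
n2.1 (MIN): min(-4, -9) = -9
n2.2.1 (MAX): max(-10, -7, 8) = 8
n2.2.2 (MAX): max(-10, 9) = 9
n2.2.3 (MAX): max(-7, -11) = -7
n2.2.4 (MAX): max(-11, -2, 13) = 13
n2.2 (MIN): min(8, 9, -7, 13) = -7
n2.3.1 (MAX): max(-19, -1, -11, -4) = -1
n2.3.2 (MAX): max(-4, 18) = 18
n2.3.3 (MAX): max(9, -10, 6) = 9
n2.3 (MIN): min(-1, 18, 9) = -1
n2 (MAX): max(-9, -7, -1) = -1
n3.1.1 (MAX): max(9, 15, 0) = 15
n3.1.2 (MAX): max(-9, 20, -4) = 20
n3.1 (MIN): min(15, 20) = 15
n3.2.1 (MAX): max(16, -15, 12) = 16
n3.2.2 (MAX): max(20, -4) = 20
n3.2.3 (MAX): max(13, 8) = 13
n3.2 (MIN): min(16, 20, 13) = 13
n3 (MAX): max(15, 13) = 15
n0 (MIN): min(5, -1, 15) = -1
MIN at n0 wants the lowest of {n1=5, n2=-1, n3=15}, so chooses n2.

n2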